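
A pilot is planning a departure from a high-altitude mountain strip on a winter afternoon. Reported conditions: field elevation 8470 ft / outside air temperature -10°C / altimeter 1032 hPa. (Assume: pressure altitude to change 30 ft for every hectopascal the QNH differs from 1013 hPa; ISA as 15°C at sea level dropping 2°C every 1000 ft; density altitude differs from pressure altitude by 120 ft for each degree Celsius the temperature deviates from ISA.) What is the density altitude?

Pressure altitude = 8470 + (1013 − 1032) × 30 = 8470 + (-570) = 7900 ft.
ISA temperature at 7900 ft = 15 − 2 × (7900/1000) = -0.8°C.
ISA deviation = -10 − (-0.8) = -9.2°C.
Density altitude = 7900 + 120 × (-9.2) = 6796 ft.

6796 ft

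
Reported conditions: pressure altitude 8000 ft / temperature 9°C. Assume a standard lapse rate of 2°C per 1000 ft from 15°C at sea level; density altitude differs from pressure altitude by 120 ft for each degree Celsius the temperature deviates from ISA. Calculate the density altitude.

ISA temperature at 8000 ft = 15 − 2 × (8000/1000) = -1°C.
ISA deviation = 9 − (-1) = +10°C.
Density altitude = 8000 + 120 × (10) = 8000 + (+1200) = 9200 ft.

9200 ft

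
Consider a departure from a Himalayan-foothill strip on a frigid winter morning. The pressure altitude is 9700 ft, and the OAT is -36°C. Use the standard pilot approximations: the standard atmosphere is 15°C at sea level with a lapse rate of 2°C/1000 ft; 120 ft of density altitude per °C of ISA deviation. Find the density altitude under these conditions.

ISA temperature at 9700 ft = 15 − 2 × (9700/1000) = -4.4°C.
ISA deviation = -36 − (-4.4) = -31.6°C.
Density altitude = 9700 + 120 × (-31.6) = 9700 + (-3792) = 5908 ft.

5908 ft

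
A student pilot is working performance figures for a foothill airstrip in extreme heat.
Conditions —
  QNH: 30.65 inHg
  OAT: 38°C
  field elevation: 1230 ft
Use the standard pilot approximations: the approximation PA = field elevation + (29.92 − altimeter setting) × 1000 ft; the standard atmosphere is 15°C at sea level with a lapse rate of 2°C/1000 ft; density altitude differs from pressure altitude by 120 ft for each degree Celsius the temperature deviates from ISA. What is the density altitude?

3380 ft

Pressure altitude = 1230 + (29.92 − 30.65) × 1000 = 1230 + (-730) = 500 ft.
ISA temperature at 500 ft = 15 − 2 × (500/1000) = 14°C.
ISA deviation = 38 − 14 = +24°C.
Density altitude = 500 + 120 × (24) = 3380 ft.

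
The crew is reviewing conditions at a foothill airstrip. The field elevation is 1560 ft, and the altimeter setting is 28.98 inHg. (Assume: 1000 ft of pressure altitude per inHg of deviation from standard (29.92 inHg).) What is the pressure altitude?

2500 ft

Pressure correction = (29.92 − 28.98) × 1000 = +940 ft.
Pressure altitude = 1560 + (+940) = 2500 ft.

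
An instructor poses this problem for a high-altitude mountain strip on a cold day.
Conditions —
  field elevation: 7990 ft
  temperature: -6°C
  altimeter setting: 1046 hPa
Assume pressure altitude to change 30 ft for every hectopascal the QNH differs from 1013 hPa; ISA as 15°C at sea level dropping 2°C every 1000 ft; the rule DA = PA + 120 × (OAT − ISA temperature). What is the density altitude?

Pressure altitude = 7990 + (1013 − 1046) × 30 = 7990 + (-990) = 7000 ft.
ISA temperature at 7000 ft = 15 − 2 × (7000/1000) = 1°C.
ISA deviation = -6 − 1 = -7°C.
Density altitude = 7000 + 120 × (-7) = 6160 ft.

6160 ft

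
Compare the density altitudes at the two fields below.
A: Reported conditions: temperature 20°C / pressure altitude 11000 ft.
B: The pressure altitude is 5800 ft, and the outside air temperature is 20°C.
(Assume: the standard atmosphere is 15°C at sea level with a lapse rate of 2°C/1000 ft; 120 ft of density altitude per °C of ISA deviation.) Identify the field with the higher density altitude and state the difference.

A: ISA temp = -7°C, deviation +27°C, DA = 11000 + 120 × 27 = 14240 ft.
B: ISA temp = 3.4°C, deviation +16.6°C, DA = 5800 + 120 × 16.6 = 7792 ft.
A is higher by 14240 − 7792 = 6448 ft.

A by 6448 ft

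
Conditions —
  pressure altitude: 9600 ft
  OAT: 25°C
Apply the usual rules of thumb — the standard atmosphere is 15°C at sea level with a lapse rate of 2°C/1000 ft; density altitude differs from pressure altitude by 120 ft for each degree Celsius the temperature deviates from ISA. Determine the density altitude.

13104 ft

ISA temperature at 9600 ft = 15 − 2 × (9600/1000) = -4.2°C.
ISA deviation = 25 − (-4.2) = +29.2°C.
Density altitude = 9600 + 120 × (29.2) = 9600 + (+3504) = 13104 ft.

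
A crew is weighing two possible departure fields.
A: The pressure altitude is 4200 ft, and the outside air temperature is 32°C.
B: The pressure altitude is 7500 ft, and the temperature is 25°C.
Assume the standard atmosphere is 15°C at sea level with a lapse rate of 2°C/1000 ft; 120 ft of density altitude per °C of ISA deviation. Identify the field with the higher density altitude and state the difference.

A: ISA temp = 6.6°C, deviation +25.4°C, DA = 4200 + 120 × 25.4 = 7248 ft.
B: ISA temp = 0°C, deviation +25°C, DA = 7500 + 120 × 25 = 10500 ft.
B is higher by 10500 − 7248 = 3252 ft.

B by 3252 ft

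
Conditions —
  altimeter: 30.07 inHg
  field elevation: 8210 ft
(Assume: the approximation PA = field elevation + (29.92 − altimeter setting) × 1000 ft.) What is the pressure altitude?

8060 ft

Pressure correction = (29.92 − 30.07) × 1000 = -150 ft.
Pressure altitude = 8210 + (-150) = 8060 ft.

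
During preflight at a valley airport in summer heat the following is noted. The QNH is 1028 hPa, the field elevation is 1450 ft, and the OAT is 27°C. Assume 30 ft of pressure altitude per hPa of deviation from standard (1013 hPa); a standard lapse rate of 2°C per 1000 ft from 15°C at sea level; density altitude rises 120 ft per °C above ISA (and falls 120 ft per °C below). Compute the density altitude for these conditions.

Pressure altitude = 1450 + (1013 − 1028) × 30 = 1450 + (-450) = 1000 ft.
ISA temperature at 1000 ft = 15 − 2 × (1000/1000) = 13°C.
ISA deviation = 27 − 13 = +14°C.
Density altitude = 1000 + 120 × (14) = 2680 ft.

2680 ft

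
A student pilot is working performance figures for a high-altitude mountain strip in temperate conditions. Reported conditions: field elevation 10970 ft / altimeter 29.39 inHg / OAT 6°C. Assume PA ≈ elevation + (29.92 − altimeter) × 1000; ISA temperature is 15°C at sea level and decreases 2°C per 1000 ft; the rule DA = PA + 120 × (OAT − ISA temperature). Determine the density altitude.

13180 ft

Pressure altitude = 10970 + (29.92 − 29.39) × 1000 = 10970 + (+530) = 11500 ft.
ISA temperature at 11500 ft = 15 − 2 × (11500/1000) = -8°C.
ISA deviation = 6 − (-8) = +14°C.
Density altitude = 11500 + 120 × (14) = 13180 ft.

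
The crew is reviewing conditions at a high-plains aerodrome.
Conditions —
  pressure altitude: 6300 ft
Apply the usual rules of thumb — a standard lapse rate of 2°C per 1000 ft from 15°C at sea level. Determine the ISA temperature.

2.4°C

ISA temperature = 15 − 2 × (6300/1000) = 15 − 12.6 = 2.4°C.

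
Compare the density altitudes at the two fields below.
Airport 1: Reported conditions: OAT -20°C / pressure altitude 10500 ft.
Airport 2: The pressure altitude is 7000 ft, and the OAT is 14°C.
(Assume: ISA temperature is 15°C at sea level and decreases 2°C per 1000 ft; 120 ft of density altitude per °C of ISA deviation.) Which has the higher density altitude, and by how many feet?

Airport 1 by 260 ft

Airport 1: ISA temp = -6°C, deviation -14°C, DA = 10500 + 120 × (-14) = 8820 ft.
Airport 2: ISA temp = 1°C, deviation +13°C, DA = 7000 + 120 × 13 = 8560 ft.
Airport 1 is higher by 8820 − 8560 = 260 ft.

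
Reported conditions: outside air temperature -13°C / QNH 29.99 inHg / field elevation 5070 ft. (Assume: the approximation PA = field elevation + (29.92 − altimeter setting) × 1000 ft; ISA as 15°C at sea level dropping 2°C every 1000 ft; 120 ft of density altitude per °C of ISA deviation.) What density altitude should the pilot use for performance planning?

Pressure altitude = 5070 + (29.92 − 29.99) × 1000 = 5070 + (-70) = 5000 ft.
ISA temperature at 5000 ft = 15 − 2 × (5000/1000) = 5°C.
ISA deviation = -13 − 5 = -18°C.
Density altitude = 5000 + 120 × (-18) = 2840 ft.

2840 ft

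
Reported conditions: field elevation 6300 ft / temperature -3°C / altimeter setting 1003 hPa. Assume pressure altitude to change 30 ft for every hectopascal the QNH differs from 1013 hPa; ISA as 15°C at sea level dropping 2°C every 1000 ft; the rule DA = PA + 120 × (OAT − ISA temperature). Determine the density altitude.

Pressure altitude = 6300 + (1013 − 1003) × 30 = 6300 + (+300) = 6600 ft.
ISA temperature at 6600 ft = 15 − 2 × (6600/1000) = 1.8°C.
ISA deviation = -3 − 1.8 = -4.8°C.
Density altitude = 6600 + 120 × (-4.8) = 6024 ft.

6024 ft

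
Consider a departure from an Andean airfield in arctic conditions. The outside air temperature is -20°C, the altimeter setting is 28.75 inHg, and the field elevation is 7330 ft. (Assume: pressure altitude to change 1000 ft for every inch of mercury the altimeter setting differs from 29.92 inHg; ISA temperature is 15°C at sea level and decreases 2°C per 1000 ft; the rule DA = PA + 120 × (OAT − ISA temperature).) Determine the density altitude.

6340 ft

Pressure altitude = 7330 + (29.92 − 28.75) × 1000 = 7330 + (+1170) = 8500 ft.
ISA temperature at 8500 ft = 15 − 2 × (8500/1000) = -2°C.
ISA deviation = -20 − (-2) = -18°C.
Density altitude = 8500 + 120 × (-18) = 6340 ft.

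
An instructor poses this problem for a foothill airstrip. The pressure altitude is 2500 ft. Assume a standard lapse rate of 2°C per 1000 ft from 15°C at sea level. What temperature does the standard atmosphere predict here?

ISA temperature = 15 − 2 × (2500/1000) = 15 − 5 = 10°C.

10°C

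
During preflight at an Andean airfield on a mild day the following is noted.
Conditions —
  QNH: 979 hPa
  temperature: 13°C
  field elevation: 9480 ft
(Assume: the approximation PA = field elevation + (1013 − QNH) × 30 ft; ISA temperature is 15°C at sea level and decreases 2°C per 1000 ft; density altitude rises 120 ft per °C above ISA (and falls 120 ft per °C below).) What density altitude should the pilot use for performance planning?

12780 ft

Pressure altitude = 9480 + (1013 − 979) × 30 = 9480 + (+1020) = 10500 ft.
ISA temperature at 10500 ft = 15 − 2 × (10500/1000) = -6°C.
ISA deviation = 13 − (-6) = +19°C.
Density altitude = 10500 + 120 × (19) = 12780 ft.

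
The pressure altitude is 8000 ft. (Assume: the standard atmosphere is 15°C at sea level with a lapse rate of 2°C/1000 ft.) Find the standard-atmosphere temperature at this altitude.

-1°C

ISA temperature = 15 − 2 × (8000/1000) = 15 − 16 = -1°C.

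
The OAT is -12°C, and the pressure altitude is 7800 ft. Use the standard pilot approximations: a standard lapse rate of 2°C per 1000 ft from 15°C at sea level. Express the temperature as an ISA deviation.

ISA temperature at 7800 ft = 15 − 2 × (7800/1000) = -0.6°C.
Deviation = OAT − ISA = -12 − (-0.6) = -11.4°C.

ISA-11.4°C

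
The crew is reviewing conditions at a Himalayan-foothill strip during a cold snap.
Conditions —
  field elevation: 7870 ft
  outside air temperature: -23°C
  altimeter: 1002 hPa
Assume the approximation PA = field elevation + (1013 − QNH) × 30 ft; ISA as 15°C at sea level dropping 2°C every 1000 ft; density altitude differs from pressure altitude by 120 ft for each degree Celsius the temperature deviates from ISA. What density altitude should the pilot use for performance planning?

Pressure altitude = 7870 + (1013 − 1002) × 30 = 7870 + (+330) = 8200 ft.
ISA temperature at 8200 ft = 15 − 2 × (8200/1000) = -1.4°C.
ISA deviation = -23 − (-1.4) = -21.6°C.
Density altitude = 8200 + 120 × (-21.6) = 5608 ft.

5608 ft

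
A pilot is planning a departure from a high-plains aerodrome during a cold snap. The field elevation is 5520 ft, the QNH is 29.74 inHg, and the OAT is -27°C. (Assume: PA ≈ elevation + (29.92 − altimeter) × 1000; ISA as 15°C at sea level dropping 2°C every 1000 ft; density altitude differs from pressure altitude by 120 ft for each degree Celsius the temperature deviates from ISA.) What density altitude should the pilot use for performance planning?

2028 ft

Pressure altitude = 5520 + (29.92 − 29.74) × 1000 = 5520 + (+180) = 5700 ft.
ISA temperature at 5700 ft = 15 − 2 × (5700/1000) = 3.6°C.
ISA deviation = -27 − 3.6 = -30.6°C.
Density altitude = 5700 + 120 × (-30.6) = 2028 ft.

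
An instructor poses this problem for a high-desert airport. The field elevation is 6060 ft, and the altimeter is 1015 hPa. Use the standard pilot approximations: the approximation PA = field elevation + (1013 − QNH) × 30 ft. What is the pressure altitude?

6000 ft

Pressure correction = (1013 − 1015) × 30 = -60 ft.
Pressure altitude = 6060 + (-60) = 6000 ft.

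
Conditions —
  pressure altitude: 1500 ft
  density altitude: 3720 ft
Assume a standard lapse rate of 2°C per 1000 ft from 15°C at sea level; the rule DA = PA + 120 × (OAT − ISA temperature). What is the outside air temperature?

30.5°C

Density altitude − pressure altitude = 3720 − 1500 = +2220 ft.
At 120 ft/°C that is an ISA deviation of 2220/120 = +18.5°C.
ISA temperature at 1500 ft = 15 − 2 × (1500/1000) = 12°C.
OAT = ISA + deviation = 12 + (+18.5) = 30.5°C.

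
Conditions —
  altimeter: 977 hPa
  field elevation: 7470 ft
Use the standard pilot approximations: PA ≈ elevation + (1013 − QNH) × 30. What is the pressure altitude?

Pressure correction = (1013 − 977) × 30 = +1080 ft.
Pressure altitude = 7470 + (+1080) = 8550 ft.

8550 ft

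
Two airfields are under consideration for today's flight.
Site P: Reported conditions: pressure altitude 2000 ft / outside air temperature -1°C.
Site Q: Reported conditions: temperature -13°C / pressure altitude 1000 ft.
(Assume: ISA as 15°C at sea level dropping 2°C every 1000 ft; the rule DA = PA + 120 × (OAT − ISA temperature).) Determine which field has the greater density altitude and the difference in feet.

Site P by 2680 ft

Site P: ISA temp = 11°C, deviation -12°C, DA = 2000 + 120 × (-12) = 560 ft.
Site Q: ISA temp = 13°C, deviation -26°C, DA = 1000 + 120 × (-26) = -2120 ft.
Site P is higher by 560 − (-2120) = 2680 ft.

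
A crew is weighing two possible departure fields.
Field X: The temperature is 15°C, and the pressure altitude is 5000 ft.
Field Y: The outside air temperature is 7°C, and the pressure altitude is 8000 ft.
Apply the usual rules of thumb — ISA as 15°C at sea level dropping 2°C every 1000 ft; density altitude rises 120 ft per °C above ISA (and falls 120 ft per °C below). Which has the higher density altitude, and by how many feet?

Field Y by 2760 ft

Field X: ISA temp = 5°C, deviation +10°C, DA = 5000 + 120 × 10 = 6200 ft.
Field Y: ISA temp = -1°C, deviation +8°C, DA = 8000 + 120 × 8 = 8960 ft.
Field Y is higher by 8960 − 6200 = 2760 ft.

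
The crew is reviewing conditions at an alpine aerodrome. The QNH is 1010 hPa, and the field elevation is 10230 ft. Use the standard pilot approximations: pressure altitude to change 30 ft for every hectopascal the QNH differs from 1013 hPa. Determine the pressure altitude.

10320 ft

Pressure correction = (1013 − 1010) × 30 = +90 ft.
Pressure altitude = 10230 + (+90) = 10320 ft.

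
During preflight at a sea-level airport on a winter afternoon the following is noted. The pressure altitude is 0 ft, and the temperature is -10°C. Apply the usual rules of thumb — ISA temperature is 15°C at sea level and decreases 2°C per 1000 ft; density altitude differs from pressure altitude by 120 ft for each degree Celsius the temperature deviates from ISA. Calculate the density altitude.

-3000 ft

ISA temperature at 0 ft = 15 − 2 × (0/1000) = 15°C.
ISA deviation = -10 − 15 = -25°C.
Density altitude = 0 + 120 × (-25) = 0 + (-3000) = -3000 ft.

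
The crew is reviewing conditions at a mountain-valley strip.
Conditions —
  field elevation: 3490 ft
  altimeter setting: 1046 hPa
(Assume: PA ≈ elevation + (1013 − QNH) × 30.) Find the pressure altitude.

2500 ft

Pressure correction = (1013 − 1046) × 30 = -990 ft.
Pressure altitude = 3490 + (-990) = 2500 ft.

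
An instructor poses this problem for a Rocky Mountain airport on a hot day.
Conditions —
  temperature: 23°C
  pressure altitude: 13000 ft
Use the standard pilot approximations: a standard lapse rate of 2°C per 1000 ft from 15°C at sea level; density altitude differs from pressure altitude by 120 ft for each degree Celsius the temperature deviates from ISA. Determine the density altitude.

ISA temperature at 13000 ft = 15 − 2 × (13000/1000) = -11°C.
ISA deviation = 23 − (-11) = +34°C.
Density altitude = 13000 + 120 × (34) = 13000 + (+4080) = 17080 ft.

17080 ft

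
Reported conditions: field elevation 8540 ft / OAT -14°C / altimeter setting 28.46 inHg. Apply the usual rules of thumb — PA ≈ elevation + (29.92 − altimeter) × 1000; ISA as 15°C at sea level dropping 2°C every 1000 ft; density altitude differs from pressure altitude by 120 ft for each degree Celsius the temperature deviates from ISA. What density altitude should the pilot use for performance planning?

8920 ft

Pressure altitude = 8540 + (29.92 − 28.46) × 1000 = 8540 + (+1460) = 10000 ft.
ISA temperature at 10000 ft = 15 − 2 × (10000/1000) = -5°C.
ISA deviation = -14 − (-5) = -9°C.
Density altitude = 10000 + 120 × (-9) = 8920 ft.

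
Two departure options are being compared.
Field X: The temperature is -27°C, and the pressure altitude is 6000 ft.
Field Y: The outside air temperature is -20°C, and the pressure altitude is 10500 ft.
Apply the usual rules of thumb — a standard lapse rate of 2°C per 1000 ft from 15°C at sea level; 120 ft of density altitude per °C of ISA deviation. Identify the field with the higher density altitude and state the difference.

Field Y by 6420 ft

Field X: ISA temp = 3°C, deviation -30°C, DA = 6000 + 120 × (-30) = 2400 ft.
Field Y: ISA temp = -6°C, deviation -14°C, DA = 10500 + 120 × (-14) = 8820 ft.
Field Y is higher by 8820 − 2400 = 6420 ft.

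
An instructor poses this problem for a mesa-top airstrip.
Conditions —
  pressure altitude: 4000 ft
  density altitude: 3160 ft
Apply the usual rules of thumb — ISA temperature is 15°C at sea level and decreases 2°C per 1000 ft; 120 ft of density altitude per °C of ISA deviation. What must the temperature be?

0°C

Density altitude − pressure altitude = 3160 − 4000 = -840 ft.
At 120 ft/°C that is an ISA deviation of -840/120 = -7°C.
ISA temperature at 4000 ft = 15 − 2 × (4000/1000) = 7°C.
OAT = ISA + deviation = 7 + (-7) = 0°C.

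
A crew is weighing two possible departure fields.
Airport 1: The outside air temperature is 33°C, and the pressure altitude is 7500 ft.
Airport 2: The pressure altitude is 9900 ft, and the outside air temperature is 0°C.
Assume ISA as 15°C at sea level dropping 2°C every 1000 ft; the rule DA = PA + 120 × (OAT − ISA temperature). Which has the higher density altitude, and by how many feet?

Airport 1: ISA temp = 0°C, deviation +33°C, DA = 7500 + 120 × 33 = 11460 ft.
Airport 2: ISA temp = -4.8°C, deviation +4.8°C, DA = 9900 + 120 × 4.8 = 10476 ft.
Airport 1 is higher by 11460 − 10476 = 984 ft.

Airport 1 by 984 ft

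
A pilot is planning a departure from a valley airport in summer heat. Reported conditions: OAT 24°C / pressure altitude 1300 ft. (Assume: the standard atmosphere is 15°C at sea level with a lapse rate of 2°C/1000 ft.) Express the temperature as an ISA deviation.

ISA temperature at 1300 ft = 15 − 2 × (1300/1000) = 12.4°C.
Deviation = OAT − ISA = 24 − 12.4 = +11.6°C.

ISA+11.6°C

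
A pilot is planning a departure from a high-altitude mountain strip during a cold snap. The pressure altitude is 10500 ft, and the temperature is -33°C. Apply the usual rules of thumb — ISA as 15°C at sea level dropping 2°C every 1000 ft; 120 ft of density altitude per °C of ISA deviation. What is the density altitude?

ISA temperature at 10500 ft = 15 − 2 × (10500/1000) = -6°C.
ISA deviation = -33 − (-6) = -27°C.
Density altitude = 10500 + 120 × (-27) = 10500 + (-3240) = 7260 ft.

7260 ft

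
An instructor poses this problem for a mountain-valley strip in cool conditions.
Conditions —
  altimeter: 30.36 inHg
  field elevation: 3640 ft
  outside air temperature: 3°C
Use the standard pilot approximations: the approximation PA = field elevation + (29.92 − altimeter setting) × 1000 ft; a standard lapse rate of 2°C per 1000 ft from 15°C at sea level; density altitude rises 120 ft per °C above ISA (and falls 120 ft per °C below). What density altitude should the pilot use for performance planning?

Pressure altitude = 3640 + (29.92 − 30.36) × 1000 = 3640 + (-440) = 3200 ft.
ISA temperature at 3200 ft = 15 − 2 × (3200/1000) = 8.6°C.
ISA deviation = 3 − 8.6 = -5.6°C.
Density altitude = 3200 + 120 × (-5.6) = 2528 ft.

2528 ft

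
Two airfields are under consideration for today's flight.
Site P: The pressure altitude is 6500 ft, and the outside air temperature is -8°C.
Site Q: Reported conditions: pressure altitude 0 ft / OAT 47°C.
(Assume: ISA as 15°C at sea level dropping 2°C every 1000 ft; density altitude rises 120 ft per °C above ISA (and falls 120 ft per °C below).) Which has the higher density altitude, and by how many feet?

Site P: ISA temp = 2°C, deviation -10°C, DA = 6500 + 120 × (-10) = 5300 ft.
Site Q: ISA temp = 15°C, deviation +32°C, DA = 0 + 120 × 32 = 3840 ft.
Site P is higher by 5300 − 3840 = 1460 ft.

Site P by 1460 ft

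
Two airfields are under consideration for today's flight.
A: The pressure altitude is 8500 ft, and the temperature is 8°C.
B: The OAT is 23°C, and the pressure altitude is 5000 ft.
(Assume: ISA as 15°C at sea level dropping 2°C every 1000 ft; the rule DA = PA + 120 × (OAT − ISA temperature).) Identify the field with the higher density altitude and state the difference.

A: ISA temp = -2°C, deviation +10°C, DA = 8500 + 120 × 10 = 9700 ft.
B: ISA temp = 5°C, deviation +18°C, DA = 5000 + 120 × 18 = 7160 ft.
A is higher by 9700 − 7160 = 2540 ft.

A by 2540 ft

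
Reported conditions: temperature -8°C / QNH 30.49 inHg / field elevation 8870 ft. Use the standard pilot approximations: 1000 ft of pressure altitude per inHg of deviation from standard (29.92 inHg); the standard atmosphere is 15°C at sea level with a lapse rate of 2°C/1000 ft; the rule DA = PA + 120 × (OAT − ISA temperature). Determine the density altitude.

7532 ft

Pressure altitude = 8870 + (29.92 − 30.49) × 1000 = 8870 + (-570) = 8300 ft.
ISA temperature at 8300 ft = 15 − 2 × (8300/1000) = -1.6°C.
ISA deviation = -8 − (-1.6) = -6.4°C.
Density altitude = 8300 + 120 × (-6.4) = 7532 ft.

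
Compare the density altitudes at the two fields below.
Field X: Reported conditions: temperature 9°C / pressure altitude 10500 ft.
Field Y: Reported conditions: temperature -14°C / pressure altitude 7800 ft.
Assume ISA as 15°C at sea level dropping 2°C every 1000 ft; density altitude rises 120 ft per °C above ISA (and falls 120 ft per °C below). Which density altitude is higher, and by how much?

Field X: ISA temp = -6°C, deviation +15°C, DA = 10500 + 120 × 15 = 12300 ft.
Field Y: ISA temp = -0.6°C, deviation -13.4°C, DA = 7800 + 120 × (-13.4) = 6192 ft.
Field X is higher by 12300 − 6192 = 6108 ft.

Field X by 6108 ft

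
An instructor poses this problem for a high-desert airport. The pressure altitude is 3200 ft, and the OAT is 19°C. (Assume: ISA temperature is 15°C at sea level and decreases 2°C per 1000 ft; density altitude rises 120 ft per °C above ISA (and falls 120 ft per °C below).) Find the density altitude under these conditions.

4448 ft

ISA temperature at 3200 ft = 15 − 2 × (3200/1000) = 8.6°C.
ISA deviation = 19 − 8.6 = +10.4°C.
Density altitude = 3200 + 120 × (10.4) = 3200 + (+1248) = 4448 ft.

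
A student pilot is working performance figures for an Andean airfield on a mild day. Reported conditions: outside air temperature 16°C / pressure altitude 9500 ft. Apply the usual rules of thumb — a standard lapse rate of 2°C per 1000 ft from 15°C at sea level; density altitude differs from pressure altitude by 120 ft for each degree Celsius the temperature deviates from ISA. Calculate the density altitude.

11900 ft

ISA temperature at 9500 ft = 15 − 2 × (9500/1000) = -4°C.
ISA deviation = 16 − (-4) = +20°C.
Density altitude = 9500 + 120 × (20) = 9500 + (+2400) = 11900 ft.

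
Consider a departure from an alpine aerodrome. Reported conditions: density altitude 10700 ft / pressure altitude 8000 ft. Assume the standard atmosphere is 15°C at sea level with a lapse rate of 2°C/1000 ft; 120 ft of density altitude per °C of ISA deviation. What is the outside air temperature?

21.5°C

Density altitude − pressure altitude = 10700 − 8000 = +2700 ft.
At 120 ft/°C that is an ISA deviation of 2700/120 = +22.5°C.
ISA temperature at 8000 ft = 15 − 2 × (8000/1000) = -1°C.
OAT = ISA + deviation = -1 + (+22.5) = 21.5°C.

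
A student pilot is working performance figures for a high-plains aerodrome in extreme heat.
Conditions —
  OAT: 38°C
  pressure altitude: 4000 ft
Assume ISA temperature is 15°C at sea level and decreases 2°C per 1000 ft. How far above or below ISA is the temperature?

ISA+31°C

ISA temperature at 4000 ft = 15 − 2 × (4000/1000) = 7°C.
Deviation = OAT − ISA = 38 − 7 = +31°C.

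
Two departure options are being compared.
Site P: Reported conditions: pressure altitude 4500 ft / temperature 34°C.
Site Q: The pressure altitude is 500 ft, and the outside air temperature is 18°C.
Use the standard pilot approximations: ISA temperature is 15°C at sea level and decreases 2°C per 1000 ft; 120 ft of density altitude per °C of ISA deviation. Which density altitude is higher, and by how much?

Site P by 6880 ft

Site P: ISA temp = 6°C, deviation +28°C, DA = 4500 + 120 × 28 = 7860 ft.
Site Q: ISA temp = 14°C, deviation +4°C, DA = 500 + 120 × 4 = 980 ft.
Site P is higher by 7860 − 980 = 6880 ft.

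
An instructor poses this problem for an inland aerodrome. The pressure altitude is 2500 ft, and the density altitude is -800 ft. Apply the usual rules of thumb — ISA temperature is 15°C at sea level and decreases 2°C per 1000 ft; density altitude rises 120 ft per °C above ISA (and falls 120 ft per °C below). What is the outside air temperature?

-17.5°C

Density altitude − pressure altitude = -800 − 2500 = -3300 ft.
At 120 ft/°C that is an ISA deviation of -3300/120 = -27.5°C.
ISA temperature at 2500 ft = 15 − 2 × (2500/1000) = 10°C.
OAT = ISA + deviation = 10 + (-27.5) = -17.5°C.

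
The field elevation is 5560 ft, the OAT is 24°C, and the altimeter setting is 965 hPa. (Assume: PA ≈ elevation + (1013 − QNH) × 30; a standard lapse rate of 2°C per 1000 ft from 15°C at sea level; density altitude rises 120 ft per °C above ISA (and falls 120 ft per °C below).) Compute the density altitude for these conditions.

9760 ft

Pressure altitude = 5560 + (1013 − 965) × 30 = 5560 + (+1440) = 7000 ft.
ISA temperature at 7000 ft = 15 − 2 × (7000/1000) = 1°C.
ISA deviation = 24 − 1 = +23°C.
Density altitude = 7000 + 120 × (23) = 9760 ft.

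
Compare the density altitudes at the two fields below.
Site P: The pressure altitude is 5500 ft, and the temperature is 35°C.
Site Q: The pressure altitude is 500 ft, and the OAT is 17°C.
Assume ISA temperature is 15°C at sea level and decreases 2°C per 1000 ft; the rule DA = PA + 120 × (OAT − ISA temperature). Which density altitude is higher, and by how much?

Site P by 8360 ft

Site P: ISA temp = 4°C, deviation +31°C, DA = 5500 + 120 × 31 = 9220 ft.
Site Q: ISA temp = 14°C, deviation +3°C, DA = 500 + 120 × 3 = 860 ft.
Site P is higher by 9220 − 860 = 8360 ft.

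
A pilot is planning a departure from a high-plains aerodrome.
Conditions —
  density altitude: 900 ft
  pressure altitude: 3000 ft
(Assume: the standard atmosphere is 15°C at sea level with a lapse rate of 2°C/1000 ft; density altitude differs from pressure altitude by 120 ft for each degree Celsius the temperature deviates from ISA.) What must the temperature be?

-8.5°C

Density altitude − pressure altitude = 900 − 3000 = -2100 ft.
At 120 ft/°C that is an ISA deviation of -2100/120 = -17.5°C.
ISA temperature at 3000 ft = 15 − 2 × (3000/1000) = 9°C.
OAT = ISA + deviation = 9 + (-17.5) = -8.5°C.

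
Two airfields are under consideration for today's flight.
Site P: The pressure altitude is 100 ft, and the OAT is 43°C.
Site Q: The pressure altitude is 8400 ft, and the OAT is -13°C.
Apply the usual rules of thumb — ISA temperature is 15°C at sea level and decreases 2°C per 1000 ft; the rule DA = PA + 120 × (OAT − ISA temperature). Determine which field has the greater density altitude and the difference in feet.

Site Q by 3572 ft

Site P: ISA temp = 14.8°C, deviation +28.2°C, DA = 100 + 120 × 28.2 = 3484 ft.
Site Q: ISA temp = -1.8°C, deviation -11.2°C, DA = 8400 + 120 × (-11.2) = 7056 ft.
Site Q is higher by 7056 − 3484 = 3572 ft.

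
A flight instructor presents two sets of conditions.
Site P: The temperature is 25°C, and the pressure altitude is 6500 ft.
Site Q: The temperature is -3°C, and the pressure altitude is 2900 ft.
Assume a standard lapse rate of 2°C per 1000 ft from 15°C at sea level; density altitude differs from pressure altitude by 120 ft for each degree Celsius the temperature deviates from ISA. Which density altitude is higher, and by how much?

Site P by 7824 ft

Site P: ISA temp = 2°C, deviation +23°C, DA = 6500 + 120 × 23 = 9260 ft.
Site Q: ISA temp = 9.2°C, deviation -12.2°C, DA = 2900 + 120 × (-12.2) = 1436 ft.
Site P is higher by 9260 − 1436 = 7824 ft.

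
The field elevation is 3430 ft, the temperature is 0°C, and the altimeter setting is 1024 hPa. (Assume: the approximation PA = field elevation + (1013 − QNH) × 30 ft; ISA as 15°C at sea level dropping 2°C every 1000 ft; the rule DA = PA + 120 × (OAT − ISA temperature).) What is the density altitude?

2044 ft

Pressure altitude = 3430 + (1013 − 1024) × 30 = 3430 + (-330) = 3100 ft.
ISA temperature at 3100 ft = 15 − 2 × (3100/1000) = 8.8°C.
ISA deviation = 0 − 8.8 = -8.8°C.
Density altitude = 3100 + 120 × (-8.8) = 2044 ft.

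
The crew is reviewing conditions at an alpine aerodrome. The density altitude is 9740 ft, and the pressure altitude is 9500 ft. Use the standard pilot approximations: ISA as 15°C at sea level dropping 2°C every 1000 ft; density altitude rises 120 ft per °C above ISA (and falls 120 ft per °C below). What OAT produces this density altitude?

-2°C

Density altitude − pressure altitude = 9740 − 9500 = +240 ft.
At 120 ft/°C that is an ISA deviation of 240/120 = +2°C.
ISA temperature at 9500 ft = 15 − 2 × (9500/1000) = -4°C.
OAT = ISA + deviation = -4 + (+2) = -2°C.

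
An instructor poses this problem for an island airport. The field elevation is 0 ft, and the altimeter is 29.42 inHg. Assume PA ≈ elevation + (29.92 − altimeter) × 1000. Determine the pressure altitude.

Pressure correction = (29.92 − 29.42) × 1000 = +500 ft.
Pressure altitude = 0 + (+500) = 500 ft.

500 ft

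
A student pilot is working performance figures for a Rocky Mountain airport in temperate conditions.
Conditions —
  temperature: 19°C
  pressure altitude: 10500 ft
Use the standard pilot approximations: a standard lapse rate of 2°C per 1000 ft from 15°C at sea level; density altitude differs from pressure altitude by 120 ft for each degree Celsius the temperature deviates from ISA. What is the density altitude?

ISA temperature at 10500 ft = 15 − 2 × (10500/1000) = -6°C.
ISA deviation = 19 − (-6) = +25°C.
Density altitude = 10500 + 120 × (25) = 10500 + (+3000) = 13500 ft.

13500 ft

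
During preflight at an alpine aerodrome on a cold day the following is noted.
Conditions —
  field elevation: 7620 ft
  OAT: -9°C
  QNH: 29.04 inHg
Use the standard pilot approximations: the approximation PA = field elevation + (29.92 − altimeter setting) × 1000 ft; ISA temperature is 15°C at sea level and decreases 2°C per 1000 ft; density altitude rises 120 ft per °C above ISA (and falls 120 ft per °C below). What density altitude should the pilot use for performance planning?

Pressure altitude = 7620 + (29.92 − 29.04) × 1000 = 7620 + (+880) = 8500 ft.
ISA temperature at 8500 ft = 15 − 2 × (8500/1000) = -2°C.
ISA deviation = -9 − (-2) = -7°C.
Density altitude = 8500 + 120 × (-7) = 7660 ft.

7660 ft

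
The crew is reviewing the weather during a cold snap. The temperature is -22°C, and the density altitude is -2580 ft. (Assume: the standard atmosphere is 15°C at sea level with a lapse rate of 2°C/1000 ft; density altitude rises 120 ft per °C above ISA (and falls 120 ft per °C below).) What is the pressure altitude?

1500 ft

DA = PA + 120 × (OAT − (15 − 2·PA/1000)) = PA + 120·OAT − 1800 + 0.24·PA = 1.24·PA + 120·OAT − 1800.
So 1.24·PA = -2580 − 120 × (-22) + 1800 = 1860.
PA = 1860 / 1.24 = 1500 ft.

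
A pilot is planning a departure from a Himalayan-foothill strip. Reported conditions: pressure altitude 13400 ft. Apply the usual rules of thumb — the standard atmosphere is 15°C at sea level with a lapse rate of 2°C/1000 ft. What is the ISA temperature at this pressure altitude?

-11.8°C

ISA temperature = 15 − 2 × (13400/1000) = 15 − 26.8 = -11.8°C.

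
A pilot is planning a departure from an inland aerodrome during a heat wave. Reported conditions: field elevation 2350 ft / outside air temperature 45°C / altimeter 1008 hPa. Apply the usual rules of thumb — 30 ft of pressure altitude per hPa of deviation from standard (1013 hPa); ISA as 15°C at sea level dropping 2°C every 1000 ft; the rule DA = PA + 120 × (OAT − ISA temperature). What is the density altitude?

Pressure altitude = 2350 + (1013 − 1008) × 30 = 2350 + (+150) = 2500 ft.
ISA temperature at 2500 ft = 15 − 2 × (2500/1000) = 10°C.
ISA deviation = 45 − 10 = +35°C.
Density altitude = 2500 + 120 × (35) = 6700 ft.

6700 ft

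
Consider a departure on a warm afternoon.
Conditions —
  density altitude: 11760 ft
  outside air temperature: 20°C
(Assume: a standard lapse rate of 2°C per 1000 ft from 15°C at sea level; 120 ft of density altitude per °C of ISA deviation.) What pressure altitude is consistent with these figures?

DA = PA + 120 × (OAT − (15 − 2·PA/1000)) = PA + 120·OAT − 1800 + 0.24·PA = 1.24·PA + 120·OAT − 1800.
So 1.24·PA = 11760 − 120 × 20 + 1800 = 11160.
PA = 11160 / 1.24 = 9000 ft.

9000 ft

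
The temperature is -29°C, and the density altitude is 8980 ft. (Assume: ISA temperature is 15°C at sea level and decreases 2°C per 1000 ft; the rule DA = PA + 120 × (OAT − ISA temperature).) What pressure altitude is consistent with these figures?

DA = PA + 120 × (OAT − (15 − 2·PA/1000)) = PA + 120·OAT − 1800 + 0.24·PA = 1.24·PA + 120·OAT − 1800.
So 1.24·PA = 8980 − 120 × (-29) + 1800 = 14260.
PA = 14260 / 1.24 = 11500 ft.

11500 ft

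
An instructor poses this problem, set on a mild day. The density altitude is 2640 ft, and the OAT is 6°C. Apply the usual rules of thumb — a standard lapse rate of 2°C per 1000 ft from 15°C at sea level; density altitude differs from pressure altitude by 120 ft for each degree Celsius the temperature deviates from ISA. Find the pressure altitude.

DA = PA + 120 × (OAT − (15 − 2·PA/1000)) = PA + 120·OAT − 1800 + 0.24·PA = 1.24·PA + 120·OAT − 1800.
So 1.24·PA = 2640 − 120 × 6 + 1800 = 3720.
PA = 3720 / 1.24 = 3000 ft.

3000 ft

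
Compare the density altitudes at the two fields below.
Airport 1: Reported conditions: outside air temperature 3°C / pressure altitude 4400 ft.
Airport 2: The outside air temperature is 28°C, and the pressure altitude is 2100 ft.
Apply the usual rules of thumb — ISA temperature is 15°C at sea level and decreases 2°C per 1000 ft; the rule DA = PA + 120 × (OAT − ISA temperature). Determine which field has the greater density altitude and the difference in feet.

Airport 1: ISA temp = 6.2°C, deviation -3.2°C, DA = 4400 + 120 × (-3.2) = 4016 ft.
Airport 2: ISA temp = 10.8°C, deviation +17.2°C, DA = 2100 + 120 × 17.2 = 4164 ft.
Airport 2 is higher by 4164 − 4016 = 148 ft.

Airport 2 by 148 ft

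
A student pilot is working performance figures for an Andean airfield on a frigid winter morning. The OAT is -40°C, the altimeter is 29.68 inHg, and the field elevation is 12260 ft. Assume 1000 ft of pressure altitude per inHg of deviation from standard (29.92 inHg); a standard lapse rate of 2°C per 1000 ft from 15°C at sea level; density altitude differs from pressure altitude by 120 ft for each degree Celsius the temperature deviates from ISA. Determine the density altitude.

Pressure altitude = 12260 + (29.92 − 29.68) × 1000 = 12260 + (+240) = 12500 ft.
ISA temperature at 12500 ft = 15 − 2 × (12500/1000) = -10°C.
ISA deviation = -40 − (-10) = -30°C.
Density altitude = 12500 + 120 × (-30) = 8900 ft.

8900 ft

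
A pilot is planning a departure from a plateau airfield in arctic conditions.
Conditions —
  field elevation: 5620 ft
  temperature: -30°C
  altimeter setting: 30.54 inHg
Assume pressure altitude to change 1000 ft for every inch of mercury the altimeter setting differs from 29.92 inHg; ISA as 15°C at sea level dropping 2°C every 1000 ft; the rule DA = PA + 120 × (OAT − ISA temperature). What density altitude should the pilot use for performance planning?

Pressure altitude = 5620 + (29.92 − 30.54) × 1000 = 5620 + (-620) = 5000 ft.
ISA temperature at 5000 ft = 15 − 2 × (5000/1000) = 5°C.
ISA deviation = -30 − 5 = -35°C.
Density altitude = 5000 + 120 × (-35) = 800 ft.

800 ft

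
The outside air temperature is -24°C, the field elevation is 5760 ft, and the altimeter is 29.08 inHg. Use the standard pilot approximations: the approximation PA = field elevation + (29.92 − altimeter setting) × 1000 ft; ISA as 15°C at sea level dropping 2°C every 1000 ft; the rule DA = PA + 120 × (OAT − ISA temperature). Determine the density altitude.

3504 ft

Pressure altitude = 5760 + (29.92 − 29.08) × 1000 = 5760 + (+840) = 6600 ft.
ISA temperature at 6600 ft = 15 − 2 × (6600/1000) = 1.8°C.
ISA deviation = -24 − 1.8 = -25.8°C.
Density altitude = 6600 + 120 × (-25.8) = 3504 ft.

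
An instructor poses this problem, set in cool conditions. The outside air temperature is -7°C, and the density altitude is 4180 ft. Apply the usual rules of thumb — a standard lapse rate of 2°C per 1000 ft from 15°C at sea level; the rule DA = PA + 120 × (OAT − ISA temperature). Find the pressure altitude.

DA = PA + 120 × (OAT − (15 − 2·PA/1000)) = PA + 120·OAT − 1800 + 0.24·PA = 1.24·PA + 120·OAT − 1800.
So 1.24·PA = 4180 − 120 × (-7) + 1800 = 6820.
PA = 6820 / 1.24 = 5500 ft.

5500 ft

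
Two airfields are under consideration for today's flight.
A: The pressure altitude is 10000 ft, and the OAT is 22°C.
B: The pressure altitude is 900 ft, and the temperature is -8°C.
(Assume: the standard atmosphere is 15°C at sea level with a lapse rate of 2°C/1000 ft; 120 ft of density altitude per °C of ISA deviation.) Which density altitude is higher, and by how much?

A: ISA temp = -5°C, deviation +27°C, DA = 10000 + 120 × 27 = 13240 ft.
B: ISA temp = 13.2°C, deviation -21.2°C, DA = 900 + 120 × (-21.2) = -1644 ft.
A is higher by 13240 − (-1644) = 14884 ft.

A by 14884 ft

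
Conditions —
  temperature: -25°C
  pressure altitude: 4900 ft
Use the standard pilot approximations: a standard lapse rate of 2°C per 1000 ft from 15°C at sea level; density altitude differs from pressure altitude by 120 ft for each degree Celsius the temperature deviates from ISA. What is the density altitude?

ISA temperature at 4900 ft = 15 − 2 × (4900/1000) = 5.2°C.
ISA deviation = -25 − 5.2 = -30.2°C.
Density altitude = 4900 + 120 × (-30.2) = 4900 + (-3624) = 1276 ft.

1276 ft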